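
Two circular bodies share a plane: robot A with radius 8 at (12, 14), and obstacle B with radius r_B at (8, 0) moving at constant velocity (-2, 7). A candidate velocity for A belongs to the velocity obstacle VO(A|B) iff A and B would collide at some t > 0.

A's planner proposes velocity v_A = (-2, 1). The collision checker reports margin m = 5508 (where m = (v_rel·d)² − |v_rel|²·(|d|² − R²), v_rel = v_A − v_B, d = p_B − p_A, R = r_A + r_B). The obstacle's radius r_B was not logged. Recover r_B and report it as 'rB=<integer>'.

m = 5508
d = (-4, -14);  v_rel = (0, -6),  |v_rel|² = 36
v_rel×d = (0)·(-14) − (-6)·(-4) = -24
since m = R²·36 − (-24)²:  R² = (576 + 5508) / 36 = 169
R = √169 = 13  ⇒  r_B = 13 − 8 = 5

rB=5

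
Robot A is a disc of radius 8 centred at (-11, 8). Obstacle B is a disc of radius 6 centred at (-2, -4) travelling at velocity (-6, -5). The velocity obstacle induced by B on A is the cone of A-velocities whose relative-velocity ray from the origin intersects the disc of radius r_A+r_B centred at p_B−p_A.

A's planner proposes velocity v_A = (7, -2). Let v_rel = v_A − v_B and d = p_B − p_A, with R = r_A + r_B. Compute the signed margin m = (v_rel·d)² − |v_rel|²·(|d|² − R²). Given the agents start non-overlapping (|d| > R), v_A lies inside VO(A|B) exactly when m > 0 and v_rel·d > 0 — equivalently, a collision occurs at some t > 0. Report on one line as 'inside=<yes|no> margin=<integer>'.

d = (9, -12),  |d|² = 225;  R = 8+6 = 14,  c = 225−14² = 29
v_rel = (13, 3),  |v_rel|² = 178;  v_rel·d = (13)·(9) + (3)·(-12) = 81
178·t² − 162·t + 29 = 0  ⇒  m = 81² − 178·29 = 1399
m = 1399 > 0,  v_rel·d = 81 > 0  ⇒  inside

inside=yes margin=1399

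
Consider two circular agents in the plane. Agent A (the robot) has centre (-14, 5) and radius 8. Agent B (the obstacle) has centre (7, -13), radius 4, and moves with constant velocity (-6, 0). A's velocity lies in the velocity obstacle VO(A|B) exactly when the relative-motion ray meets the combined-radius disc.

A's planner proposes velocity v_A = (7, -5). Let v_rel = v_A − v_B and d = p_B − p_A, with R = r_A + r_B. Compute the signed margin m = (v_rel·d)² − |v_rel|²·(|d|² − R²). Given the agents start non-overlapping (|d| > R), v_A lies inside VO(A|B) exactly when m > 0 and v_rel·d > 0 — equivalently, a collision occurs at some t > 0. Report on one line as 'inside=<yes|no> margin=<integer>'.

d = (21, -18),  |d|² = 765;  R = 8+4 = 12,  c = 765−12² = 621
v_rel = (13, -5),  |v_rel|² = 194;  v_rel·d = (13)·(21) + (-5)·(-18) = 363
194·t² − 726·t + 621 = 0  ⇒  m = 363² − 194·621 = 11295
m = 11295 > 0,  v_rel·d = 363 > 0  ⇒  inside

inside=yes margin=11295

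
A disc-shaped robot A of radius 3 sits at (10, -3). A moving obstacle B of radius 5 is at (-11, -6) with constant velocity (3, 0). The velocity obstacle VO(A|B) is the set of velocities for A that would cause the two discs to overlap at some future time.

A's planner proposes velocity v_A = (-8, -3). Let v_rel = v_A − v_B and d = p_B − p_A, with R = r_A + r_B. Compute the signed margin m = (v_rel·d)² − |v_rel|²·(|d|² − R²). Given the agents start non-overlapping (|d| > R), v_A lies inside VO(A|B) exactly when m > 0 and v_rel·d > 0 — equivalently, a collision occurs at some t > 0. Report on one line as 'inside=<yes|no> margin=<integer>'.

d = (-21, -3),  |d|² = 450;  R = 3+5 = 8,  c = 450−8² = 386
v_rel = (-11, -3),  |v_rel|² = 130;  v_rel·d = (-11)·(-21) + (-3)·(-3) = 240
130·t² − 480·t + 386 = 0  ⇒  m = 240² − 130·386 = 7420
m = 7420 > 0,  v_rel·d = 240 > 0  ⇒  inside

inside=yes margin=7420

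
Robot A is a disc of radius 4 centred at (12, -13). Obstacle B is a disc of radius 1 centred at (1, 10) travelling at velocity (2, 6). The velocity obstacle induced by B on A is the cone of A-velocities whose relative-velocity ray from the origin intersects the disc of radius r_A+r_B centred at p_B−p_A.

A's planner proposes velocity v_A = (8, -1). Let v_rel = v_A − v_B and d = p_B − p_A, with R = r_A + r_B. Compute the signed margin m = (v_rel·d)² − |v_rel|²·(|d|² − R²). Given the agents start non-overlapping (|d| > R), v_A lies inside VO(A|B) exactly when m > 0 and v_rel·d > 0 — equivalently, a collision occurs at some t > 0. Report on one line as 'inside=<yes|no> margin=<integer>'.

d = (-11, 23),  |d|² = 650;  R = 4+1 = 5,  c = 650−5² = 625
v_rel = (6, -7),  |v_rel|² = 85;  v_rel·d = (6)·(-11) + (-7)·(23) = -227
85·t² + 454·t + 625 = 0  ⇒  m = (-227)² − 85·625 = -1596
m = -1596 < 0,  v_rel·d = -227 < 0  ⇒  outside

inside=no margin=-1596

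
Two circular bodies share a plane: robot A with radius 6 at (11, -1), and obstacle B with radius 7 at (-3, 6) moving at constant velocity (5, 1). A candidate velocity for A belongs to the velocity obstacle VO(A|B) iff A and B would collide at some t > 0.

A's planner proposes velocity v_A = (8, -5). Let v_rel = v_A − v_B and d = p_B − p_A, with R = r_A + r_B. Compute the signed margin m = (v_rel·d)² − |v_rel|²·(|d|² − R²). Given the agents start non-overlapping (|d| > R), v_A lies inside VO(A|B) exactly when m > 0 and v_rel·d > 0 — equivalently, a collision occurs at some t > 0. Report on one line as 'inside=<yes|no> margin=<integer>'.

d = (-14, 7),  |d|² = 245;  R = 6+7 = 13,  c = 245−13² = 76
v_rel = (3, -6),  |v_rel|² = 45;  v_rel·d = (3)·(-14) + (-6)·(7) = -84
45·t² + 168·t + 76 = 0  ⇒  m = (-84)² − 45·76 = 3636
m = 3636 > 0,  v_rel·d = -84 < 0  ⇒  outside

inside=no margin=3636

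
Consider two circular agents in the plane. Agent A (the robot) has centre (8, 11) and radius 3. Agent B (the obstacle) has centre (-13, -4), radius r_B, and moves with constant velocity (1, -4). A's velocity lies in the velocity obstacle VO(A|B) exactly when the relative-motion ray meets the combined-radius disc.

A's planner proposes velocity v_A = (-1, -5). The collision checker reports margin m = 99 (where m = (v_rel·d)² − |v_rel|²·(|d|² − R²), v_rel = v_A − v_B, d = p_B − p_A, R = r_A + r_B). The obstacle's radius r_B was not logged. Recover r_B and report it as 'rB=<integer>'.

m = 99
d = (-21, -15);  v_rel = (-2, -1),  |v_rel|² = 5
v_rel×d = (-2)·(-15) − (-1)·(-21) = 9
since m = R²·5 − 9²:  R² = (81 + 99) / 5 = 36
R = √36 = 6  ⇒  r_B = 6 − 3 = 3

rB=3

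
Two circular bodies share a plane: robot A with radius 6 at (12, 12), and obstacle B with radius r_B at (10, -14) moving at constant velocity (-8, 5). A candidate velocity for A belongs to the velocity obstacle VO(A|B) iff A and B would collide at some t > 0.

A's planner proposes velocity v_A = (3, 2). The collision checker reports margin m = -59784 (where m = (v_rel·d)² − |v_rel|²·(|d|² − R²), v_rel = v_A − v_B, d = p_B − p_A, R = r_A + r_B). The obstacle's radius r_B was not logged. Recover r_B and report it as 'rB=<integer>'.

m = -59784
d = (-2, -26);  v_rel = (11, -3),  |v_rel|² = 130
v_rel×d = (11)·(-26) − (-3)·(-2) = -292
since m = R²·130 − (-292)²:  R² = (85264 + -59784) / 130 = 196
R = √196 = 14  ⇒  r_B = 14 − 6 = 8

rB=8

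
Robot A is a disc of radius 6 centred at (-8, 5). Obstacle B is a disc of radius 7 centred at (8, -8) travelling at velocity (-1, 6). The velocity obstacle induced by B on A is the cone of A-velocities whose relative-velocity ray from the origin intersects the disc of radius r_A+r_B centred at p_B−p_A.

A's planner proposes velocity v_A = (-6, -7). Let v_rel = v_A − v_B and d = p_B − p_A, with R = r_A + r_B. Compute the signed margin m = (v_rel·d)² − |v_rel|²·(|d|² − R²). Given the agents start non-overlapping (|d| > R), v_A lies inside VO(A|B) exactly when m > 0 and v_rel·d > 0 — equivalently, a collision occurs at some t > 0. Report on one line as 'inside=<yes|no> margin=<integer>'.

d = (16, -13),  |d|² = 425;  R = 6+7 = 13,  c = 425−13² = 256
v_rel = (-5, -13),  |v_rel|² = 194;  v_rel·d = (-5)·(16) + (-13)·(-13) = 89
194·t² − 178·t + 256 = 0  ⇒  m = 89² − 194·256 = -41743
m = -41743 < 0,  v_rel·d = 89 > 0  ⇒  outside

inside=no margin=-41743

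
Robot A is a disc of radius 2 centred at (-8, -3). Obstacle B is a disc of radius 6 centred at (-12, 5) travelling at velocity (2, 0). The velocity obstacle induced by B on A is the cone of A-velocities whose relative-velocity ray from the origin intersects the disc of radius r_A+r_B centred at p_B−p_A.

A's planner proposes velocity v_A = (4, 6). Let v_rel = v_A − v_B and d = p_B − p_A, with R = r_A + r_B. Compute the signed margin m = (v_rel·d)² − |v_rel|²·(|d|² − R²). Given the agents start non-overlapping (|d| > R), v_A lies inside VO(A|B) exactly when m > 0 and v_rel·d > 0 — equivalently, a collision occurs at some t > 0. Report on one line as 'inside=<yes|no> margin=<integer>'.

d = (-4, 8),  |d|² = 80;  R = 2+6 = 8,  c = 80−8² = 16
v_rel = (2, 6),  |v_rel|² = 40;  v_rel·d = (2)·(-4) + (6)·(8) = 40
40·t² − 80·t + 16 = 0  ⇒  m = 40² − 40·16 = 960
m = 960 > 0,  v_rel·d = 40 > 0  ⇒  inside

inside=yes margin=960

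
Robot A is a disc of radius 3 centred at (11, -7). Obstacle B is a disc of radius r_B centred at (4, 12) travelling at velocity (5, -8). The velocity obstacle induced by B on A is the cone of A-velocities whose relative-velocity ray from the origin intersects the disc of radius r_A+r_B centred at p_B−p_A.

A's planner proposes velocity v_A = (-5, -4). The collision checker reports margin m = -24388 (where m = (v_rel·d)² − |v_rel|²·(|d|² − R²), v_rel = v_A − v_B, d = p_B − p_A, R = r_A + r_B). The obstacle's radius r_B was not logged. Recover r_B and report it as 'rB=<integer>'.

m = -24388
d = (-7, 19);  v_rel = (-10, 4),  |v_rel|² = 116
v_rel×d = (-10)·(19) − (4)·(-7) = -162
since m = R²·116 − (-162)²:  R² = (26244 + -24388) / 116 = 16
R = √16 = 4  ⇒  r_B = 4 − 3 = 1

rB=1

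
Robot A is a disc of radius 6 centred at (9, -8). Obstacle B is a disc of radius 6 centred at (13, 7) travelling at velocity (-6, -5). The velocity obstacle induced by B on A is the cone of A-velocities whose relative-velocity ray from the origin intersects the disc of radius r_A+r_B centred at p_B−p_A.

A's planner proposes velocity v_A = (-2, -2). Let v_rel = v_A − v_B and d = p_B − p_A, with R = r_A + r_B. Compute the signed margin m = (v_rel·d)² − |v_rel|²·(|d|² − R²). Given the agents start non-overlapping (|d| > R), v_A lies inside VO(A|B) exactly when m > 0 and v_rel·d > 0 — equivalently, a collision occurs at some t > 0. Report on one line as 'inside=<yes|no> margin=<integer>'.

d = (4, 15),  |d|² = 241;  R = 6+6 = 12,  c = 241−12² = 97
v_rel = (4, 3),  |v_rel|² = 25;  v_rel·d = (4)·(4) + (3)·(15) = 61
25·t² − 122·t + 97 = 0  ⇒  m = 61² − 25·97 = 1296
m = 1296 > 0,  v_rel·d = 61 > 0  ⇒  inside

inside=yes margin=1296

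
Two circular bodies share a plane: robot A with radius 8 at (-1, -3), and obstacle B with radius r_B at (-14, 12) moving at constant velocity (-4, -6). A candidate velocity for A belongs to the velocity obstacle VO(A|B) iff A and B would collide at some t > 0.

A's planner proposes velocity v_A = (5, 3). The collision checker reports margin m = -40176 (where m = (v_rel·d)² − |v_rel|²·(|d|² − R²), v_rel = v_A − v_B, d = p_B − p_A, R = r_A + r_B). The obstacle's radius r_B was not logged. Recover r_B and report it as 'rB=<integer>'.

m = -40176
d = (-13, 15);  v_rel = (9, 9),  |v_rel|² = 162
v_rel×d = (9)·(15) − (9)·(-13) = 252
since m = R²·162 − 252²:  R² = (63504 + -40176) / 162 = 144
R = √144 = 12  ⇒  r_B = 12 − 8 = 4

rB=4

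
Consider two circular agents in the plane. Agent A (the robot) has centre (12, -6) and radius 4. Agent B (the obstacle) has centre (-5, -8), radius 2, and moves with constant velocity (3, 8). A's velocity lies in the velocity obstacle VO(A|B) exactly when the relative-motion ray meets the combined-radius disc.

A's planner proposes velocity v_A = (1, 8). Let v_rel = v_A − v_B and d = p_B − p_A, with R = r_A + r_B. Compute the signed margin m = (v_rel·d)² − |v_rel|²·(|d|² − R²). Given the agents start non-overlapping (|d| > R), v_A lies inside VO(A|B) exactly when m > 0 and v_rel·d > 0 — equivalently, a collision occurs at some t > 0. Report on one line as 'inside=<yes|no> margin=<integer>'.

d = (-17, -2),  |d|² = 293;  R = 4+2 = 6,  c = 293−6² = 257
v_rel = (-2, 0),  |v_rel|² = 4;  v_rel·d = (-2)·(-17) + (0)·(-2) = 34
4·t² − 68·t + 257 = 0  ⇒  m = 34² − 4·257 = 128
m = 128 > 0,  v_rel·d = 34 > 0  ⇒  inside

inside=yes margin=128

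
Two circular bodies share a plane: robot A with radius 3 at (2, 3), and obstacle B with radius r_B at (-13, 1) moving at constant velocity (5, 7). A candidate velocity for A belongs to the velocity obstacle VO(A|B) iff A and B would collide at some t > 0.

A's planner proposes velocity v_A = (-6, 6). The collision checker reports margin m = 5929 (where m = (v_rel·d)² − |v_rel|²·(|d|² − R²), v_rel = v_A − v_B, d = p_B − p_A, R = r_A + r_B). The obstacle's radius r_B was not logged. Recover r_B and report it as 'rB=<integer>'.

m = 5929
d = (-15, -2);  v_rel = (-11, -1),  |v_rel|² = 122
v_rel×d = (-11)·(-2) − (-1)·(-15) = 7
since m = R²·122 − 7²:  R² = (49 + 5929) / 122 = 49
R = √49 = 7  ⇒  r_B = 7 − 3 = 4

rB=4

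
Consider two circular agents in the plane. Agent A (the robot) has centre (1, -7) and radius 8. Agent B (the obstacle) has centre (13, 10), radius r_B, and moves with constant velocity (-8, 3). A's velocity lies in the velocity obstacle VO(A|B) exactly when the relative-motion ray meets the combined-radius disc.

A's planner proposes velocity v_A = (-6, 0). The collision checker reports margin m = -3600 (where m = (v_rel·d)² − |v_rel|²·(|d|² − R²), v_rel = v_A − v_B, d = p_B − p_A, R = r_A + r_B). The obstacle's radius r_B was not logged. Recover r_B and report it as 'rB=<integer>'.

m = -3600
d = (12, 17);  v_rel = (2, -3),  |v_rel|² = 13
v_rel×d = (2)·(17) − (-3)·(12) = 70
since m = R²·13 − 70²:  R² = (4900 + -3600) / 13 = 100
R = √100 = 10  ⇒  r_B = 10 − 8 = 2

rB=2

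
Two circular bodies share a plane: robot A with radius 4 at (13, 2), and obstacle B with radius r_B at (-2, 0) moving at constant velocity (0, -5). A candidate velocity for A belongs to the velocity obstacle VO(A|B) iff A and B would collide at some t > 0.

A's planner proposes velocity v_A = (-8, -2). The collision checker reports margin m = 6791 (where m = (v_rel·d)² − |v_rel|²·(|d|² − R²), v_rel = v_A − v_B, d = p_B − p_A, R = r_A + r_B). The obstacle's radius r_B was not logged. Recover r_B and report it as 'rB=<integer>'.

m = 6791
d = (-15, -2);  v_rel = (-8, 3),  |v_rel|² = 73
v_rel×d = (-8)·(-2) − (3)·(-15) = 61
since m = R²·73 − 61²:  R² = (3721 + 6791) / 73 = 144
R = √144 = 12  ⇒  r_B = 12 − 4 = 8

rB=8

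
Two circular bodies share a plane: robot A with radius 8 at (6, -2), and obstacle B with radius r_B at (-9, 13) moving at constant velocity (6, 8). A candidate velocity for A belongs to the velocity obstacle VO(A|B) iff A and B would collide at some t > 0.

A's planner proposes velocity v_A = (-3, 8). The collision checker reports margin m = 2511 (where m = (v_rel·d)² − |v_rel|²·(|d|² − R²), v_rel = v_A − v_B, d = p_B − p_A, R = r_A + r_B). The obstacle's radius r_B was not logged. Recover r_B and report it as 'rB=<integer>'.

m = 2511
d = (-15, 15);  v_rel = (-9, 0),  |v_rel|² = 81
v_rel×d = (-9)·(15) − (0)·(-15) = -135
since m = R²·81 − (-135)²:  R² = (18225 + 2511) / 81 = 256
R = √256 = 16  ⇒  r_B = 16 − 8 = 8

rB=8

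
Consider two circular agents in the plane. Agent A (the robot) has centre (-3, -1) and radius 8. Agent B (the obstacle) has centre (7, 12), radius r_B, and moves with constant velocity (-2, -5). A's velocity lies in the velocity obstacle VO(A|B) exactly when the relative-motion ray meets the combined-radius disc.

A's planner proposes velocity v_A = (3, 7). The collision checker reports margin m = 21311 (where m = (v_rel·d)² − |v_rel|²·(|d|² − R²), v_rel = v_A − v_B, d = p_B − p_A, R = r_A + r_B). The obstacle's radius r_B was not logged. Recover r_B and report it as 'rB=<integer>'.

m = 21311
d = (10, 13);  v_rel = (5, 12),  |v_rel|² = 169
v_rel×d = (5)·(13) − (12)·(10) = -55
since m = R²·169 − (-55)²:  R² = (3025 + 21311) / 169 = 144
R = √144 = 12  ⇒  r_B = 12 − 8 = 4

rB=4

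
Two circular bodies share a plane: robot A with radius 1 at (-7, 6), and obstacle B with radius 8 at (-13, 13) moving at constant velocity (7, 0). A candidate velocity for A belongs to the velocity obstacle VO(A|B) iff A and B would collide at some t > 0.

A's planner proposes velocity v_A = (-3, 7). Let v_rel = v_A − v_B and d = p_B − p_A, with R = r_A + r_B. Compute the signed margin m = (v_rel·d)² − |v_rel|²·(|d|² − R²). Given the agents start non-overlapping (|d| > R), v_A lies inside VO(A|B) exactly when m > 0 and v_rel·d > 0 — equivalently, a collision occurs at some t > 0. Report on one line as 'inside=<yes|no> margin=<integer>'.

d = (-6, 7),  |d|² = 85;  R = 1+8 = 9,  c = 85−9² = 4
v_rel = (-10, 7),  |v_rel|² = 149;  v_rel·d = (-10)·(-6) + (7)·(7) = 109
149·t² − 218·t + 4 = 0  ⇒  m = 109² − 149·4 = 11285
m = 11285 > 0,  v_rel·d = 109 > 0  ⇒  inside

inside=yes margin=11285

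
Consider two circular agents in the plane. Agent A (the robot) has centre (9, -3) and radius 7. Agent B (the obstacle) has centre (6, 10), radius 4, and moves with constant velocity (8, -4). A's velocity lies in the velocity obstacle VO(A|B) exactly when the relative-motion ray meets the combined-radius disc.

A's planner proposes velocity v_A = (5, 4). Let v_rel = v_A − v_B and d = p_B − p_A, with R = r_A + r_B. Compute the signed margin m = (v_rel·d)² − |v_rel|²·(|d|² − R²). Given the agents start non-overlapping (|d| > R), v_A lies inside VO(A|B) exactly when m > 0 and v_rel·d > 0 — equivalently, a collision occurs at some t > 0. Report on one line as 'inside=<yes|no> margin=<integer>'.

d = (-3, 13),  |d|² = 178;  R = 7+4 = 11,  c = 178−11² = 57
v_rel = (-3, 8),  |v_rel|² = 73;  v_rel·d = (-3)·(-3) + (8)·(13) = 113
73·t² − 226·t + 57 = 0  ⇒  m = 113² − 73·57 = 8608
m = 8608 > 0,  v_rel·d = 113 > 0  ⇒  inside

inside=yes margin=8608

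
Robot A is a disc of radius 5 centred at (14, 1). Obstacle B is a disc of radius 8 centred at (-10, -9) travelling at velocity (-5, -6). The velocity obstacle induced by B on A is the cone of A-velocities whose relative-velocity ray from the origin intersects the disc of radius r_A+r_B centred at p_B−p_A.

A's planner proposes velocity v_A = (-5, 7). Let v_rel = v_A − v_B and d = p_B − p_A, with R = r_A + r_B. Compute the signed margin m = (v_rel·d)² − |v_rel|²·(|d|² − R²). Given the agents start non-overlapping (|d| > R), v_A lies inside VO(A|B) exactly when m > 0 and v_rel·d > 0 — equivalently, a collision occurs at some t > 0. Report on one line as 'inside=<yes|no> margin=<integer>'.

d = (-24, -10),  |d|² = 676;  R = 5+8 = 13,  c = 676−13² = 507
v_rel = (0, 13),  |v_rel|² = 169;  v_rel·d = (0)·(-24) + (13)·(-10) = -130
169·t² + 260·t + 507 = 0  ⇒  m = (-130)² − 169·507 = -68783
m = -68783 < 0,  v_rel·d = -130 < 0  ⇒  outside

inside=no margin=-68783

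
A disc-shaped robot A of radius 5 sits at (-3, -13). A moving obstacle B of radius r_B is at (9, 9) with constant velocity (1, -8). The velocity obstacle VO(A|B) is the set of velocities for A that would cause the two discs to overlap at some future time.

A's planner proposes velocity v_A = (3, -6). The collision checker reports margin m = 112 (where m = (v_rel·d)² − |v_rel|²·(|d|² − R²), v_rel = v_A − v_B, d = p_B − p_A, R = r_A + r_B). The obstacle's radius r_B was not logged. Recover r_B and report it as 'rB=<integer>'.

m = 112
d = (12, 22);  v_rel = (2, 2),  |v_rel|² = 8
v_rel×d = (2)·(22) − (2)·(12) = 20
since m = R²·8 − 20²:  R² = (400 + 112) / 8 = 64
R = √64 = 8  ⇒  r_B = 8 − 5 = 3

rB=3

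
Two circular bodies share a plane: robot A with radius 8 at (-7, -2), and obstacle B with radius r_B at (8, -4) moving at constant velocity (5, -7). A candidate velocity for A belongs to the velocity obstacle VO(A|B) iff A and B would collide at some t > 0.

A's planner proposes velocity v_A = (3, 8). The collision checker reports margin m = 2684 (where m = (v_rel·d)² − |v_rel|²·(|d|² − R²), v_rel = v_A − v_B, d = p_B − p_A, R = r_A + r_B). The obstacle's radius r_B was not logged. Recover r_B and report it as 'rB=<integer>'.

m = 2684
d = (15, -2);  v_rel = (-2, 15),  |v_rel|² = 229
v_rel×d = (-2)·(-2) − (15)·(15) = -221
since m = R²·229 − (-221)²:  R² = (48841 + 2684) / 229 = 225
R = √225 = 15  ⇒  r_B = 15 − 8 = 7

rB=7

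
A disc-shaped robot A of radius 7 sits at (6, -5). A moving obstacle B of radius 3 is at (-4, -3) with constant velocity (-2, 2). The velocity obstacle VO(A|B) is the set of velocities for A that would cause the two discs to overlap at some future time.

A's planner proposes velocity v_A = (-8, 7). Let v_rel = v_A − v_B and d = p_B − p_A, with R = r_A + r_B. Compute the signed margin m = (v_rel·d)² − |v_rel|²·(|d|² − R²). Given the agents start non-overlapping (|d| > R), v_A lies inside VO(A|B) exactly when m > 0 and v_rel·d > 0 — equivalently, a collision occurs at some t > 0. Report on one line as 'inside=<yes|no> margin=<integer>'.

d = (-10, 2),  |d|² = 104;  R = 7+3 = 10,  c = 104−10² = 4
v_rel = (-6, 5),  |v_rel|² = 61;  v_rel·d = (-6)·(-10) + (5)·(2) = 70
61·t² − 140·t + 4 = 0  ⇒  m = 70² − 61·4 = 4656
m = 4656 > 0,  v_rel·d = 70 > 0  ⇒  inside

inside=yes margin=4656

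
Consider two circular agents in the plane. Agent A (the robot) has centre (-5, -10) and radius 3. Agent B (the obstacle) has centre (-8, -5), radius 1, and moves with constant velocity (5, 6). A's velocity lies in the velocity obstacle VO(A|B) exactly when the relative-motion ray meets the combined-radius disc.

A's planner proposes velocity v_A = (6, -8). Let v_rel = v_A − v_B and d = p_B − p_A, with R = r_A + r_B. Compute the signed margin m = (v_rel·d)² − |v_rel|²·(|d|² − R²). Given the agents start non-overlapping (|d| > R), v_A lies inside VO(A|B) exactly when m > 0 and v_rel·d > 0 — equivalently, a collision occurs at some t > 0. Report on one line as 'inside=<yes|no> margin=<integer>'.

d = (-3, 5),  |d|² = 34;  R = 3+1 = 4,  c = 34−4² = 18
v_rel = (1, -14),  |v_rel|² = 197;  v_rel·d = (1)·(-3) + (-14)·(5) = -73
197·t² + 146·t + 18 = 0  ⇒  m = (-73)² − 197·18 = 1783
m = 1783 > 0,  v_rel·d = -73 < 0  ⇒  outside

inside=no margin=1783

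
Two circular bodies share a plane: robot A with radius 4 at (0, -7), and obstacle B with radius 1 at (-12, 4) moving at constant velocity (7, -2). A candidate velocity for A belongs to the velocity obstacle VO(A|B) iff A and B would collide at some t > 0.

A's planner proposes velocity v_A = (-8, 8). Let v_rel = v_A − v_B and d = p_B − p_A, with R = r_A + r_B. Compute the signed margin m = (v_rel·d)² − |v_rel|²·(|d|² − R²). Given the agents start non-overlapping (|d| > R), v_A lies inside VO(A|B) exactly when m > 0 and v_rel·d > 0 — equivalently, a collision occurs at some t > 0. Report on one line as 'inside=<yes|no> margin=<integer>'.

d = (-12, 11),  |d|² = 265;  R = 4+1 = 5,  c = 265−5² = 240
v_rel = (-15, 10),  |v_rel|² = 325;  v_rel·d = (-15)·(-12) + (10)·(11) = 290
325·t² − 580·t + 240 = 0  ⇒  m = 290² − 325·240 = 6100
m = 6100 > 0,  v_rel·d = 290 > 0  ⇒  inside

inside=yes margin=6100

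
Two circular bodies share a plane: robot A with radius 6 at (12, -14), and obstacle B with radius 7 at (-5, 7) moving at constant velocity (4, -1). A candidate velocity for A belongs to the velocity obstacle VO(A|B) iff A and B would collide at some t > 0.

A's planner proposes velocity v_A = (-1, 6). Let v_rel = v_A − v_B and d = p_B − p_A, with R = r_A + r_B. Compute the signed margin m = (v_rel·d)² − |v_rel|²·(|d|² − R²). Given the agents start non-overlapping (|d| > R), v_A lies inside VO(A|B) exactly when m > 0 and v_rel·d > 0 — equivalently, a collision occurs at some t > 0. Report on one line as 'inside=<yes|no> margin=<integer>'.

d = (-17, 21),  |d|² = 730;  R = 6+7 = 13,  c = 730−13² = 561
v_rel = (-5, 7),  |v_rel|² = 74;  v_rel·d = (-5)·(-17) + (7)·(21) = 232
74·t² − 464·t + 561 = 0  ⇒  m = 232² − 74·561 = 12310
m = 12310 > 0,  v_rel·d = 232 > 0  ⇒  inside

inside=yes margin=12310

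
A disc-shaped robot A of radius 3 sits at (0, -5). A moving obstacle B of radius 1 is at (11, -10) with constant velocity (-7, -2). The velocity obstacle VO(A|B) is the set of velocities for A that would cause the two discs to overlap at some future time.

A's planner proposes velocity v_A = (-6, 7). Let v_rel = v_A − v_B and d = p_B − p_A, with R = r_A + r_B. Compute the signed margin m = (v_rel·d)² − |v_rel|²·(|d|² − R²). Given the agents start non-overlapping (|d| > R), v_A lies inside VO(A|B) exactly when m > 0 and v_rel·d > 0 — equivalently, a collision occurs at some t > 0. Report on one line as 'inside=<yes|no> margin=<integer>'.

d = (11, -5),  |d|² = 146;  R = 3+1 = 4,  c = 146−4² = 130
v_rel = (1, 9),  |v_rel|² = 82;  v_rel·d = (1)·(11) + (9)·(-5) = -34
82·t² + 68·t + 130 = 0  ⇒  m = (-34)² − 82·130 = -9504
m = -9504 < 0,  v_rel·d = -34 < 0  ⇒  outside

inside=no margin=-9504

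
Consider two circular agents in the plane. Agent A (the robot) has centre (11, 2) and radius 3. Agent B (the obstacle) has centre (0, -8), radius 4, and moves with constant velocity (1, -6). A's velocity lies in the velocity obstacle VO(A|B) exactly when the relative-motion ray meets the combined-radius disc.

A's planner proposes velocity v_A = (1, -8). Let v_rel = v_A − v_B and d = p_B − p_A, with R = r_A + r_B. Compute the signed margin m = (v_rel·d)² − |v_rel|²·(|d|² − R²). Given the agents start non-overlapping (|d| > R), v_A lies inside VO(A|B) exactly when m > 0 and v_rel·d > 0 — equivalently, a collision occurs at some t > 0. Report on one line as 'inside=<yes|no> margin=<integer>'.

d = (-11, -10),  |d|² = 221;  R = 3+4 = 7,  c = 221−7² = 172
v_rel = (0, -2),  |v_rel|² = 4;  v_rel·d = (0)·(-11) + (-2)·(-10) = 20
4·t² − 40·t + 172 = 0  ⇒  m = 20² − 4·172 = -288
m = -288 < 0,  v_rel·d = 20 > 0  ⇒  outside

inside=no margin=-288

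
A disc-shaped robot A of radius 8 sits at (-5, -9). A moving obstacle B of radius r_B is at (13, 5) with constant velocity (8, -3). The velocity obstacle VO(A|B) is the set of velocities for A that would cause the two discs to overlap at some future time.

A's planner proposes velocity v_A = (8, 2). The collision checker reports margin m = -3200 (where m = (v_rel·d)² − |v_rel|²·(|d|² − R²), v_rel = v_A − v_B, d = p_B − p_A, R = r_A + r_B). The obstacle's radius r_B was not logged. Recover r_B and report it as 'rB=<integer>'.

m = -3200
d = (18, 14);  v_rel = (0, 5),  |v_rel|² = 25
v_rel×d = (0)·(14) − (5)·(18) = -90
since m = R²·25 − (-90)²:  R² = (8100 + -3200) / 25 = 196
R = √196 = 14  ⇒  r_B = 14 − 8 = 6

rB=6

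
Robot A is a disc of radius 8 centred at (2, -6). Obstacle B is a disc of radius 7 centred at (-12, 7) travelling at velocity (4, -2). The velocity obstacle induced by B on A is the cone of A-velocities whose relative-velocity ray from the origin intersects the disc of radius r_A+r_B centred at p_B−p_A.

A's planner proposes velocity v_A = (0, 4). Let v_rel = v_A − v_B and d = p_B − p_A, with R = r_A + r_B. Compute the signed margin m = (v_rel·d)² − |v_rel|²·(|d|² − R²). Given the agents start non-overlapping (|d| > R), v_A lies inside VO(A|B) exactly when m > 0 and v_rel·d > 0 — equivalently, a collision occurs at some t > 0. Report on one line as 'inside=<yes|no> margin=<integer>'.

d = (-14, 13),  |d|² = 365;  R = 8+7 = 15,  c = 365−15² = 140
v_rel = (-4, 6),  |v_rel|² = 52;  v_rel·d = (-4)·(-14) + (6)·(13) = 134
52·t² − 268·t + 140 = 0  ⇒  m = 134² − 52·140 = 10676
m = 10676 > 0,  v_rel·d = 134 > 0  ⇒  inside

inside=yes margin=10676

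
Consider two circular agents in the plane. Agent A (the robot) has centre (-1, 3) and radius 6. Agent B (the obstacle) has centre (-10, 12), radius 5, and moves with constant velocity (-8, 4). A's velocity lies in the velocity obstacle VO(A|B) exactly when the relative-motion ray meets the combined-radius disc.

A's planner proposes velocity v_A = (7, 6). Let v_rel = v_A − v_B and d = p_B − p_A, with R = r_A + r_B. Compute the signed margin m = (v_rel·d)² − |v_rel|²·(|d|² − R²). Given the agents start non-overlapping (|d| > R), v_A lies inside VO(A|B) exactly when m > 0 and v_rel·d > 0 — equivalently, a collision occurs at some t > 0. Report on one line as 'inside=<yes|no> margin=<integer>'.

d = (-9, 9),  |d|² = 162;  R = 6+5 = 11,  c = 162−11² = 41
v_rel = (15, 2),  |v_rel|² = 229;  v_rel·d = (15)·(-9) + (2)·(9) = -117
229·t² + 234·t + 41 = 0  ⇒  m = (-117)² − 229·41 = 4300
m = 4300 > 0,  v_rel·d = -117 < 0  ⇒  outside

inside=no margin=4300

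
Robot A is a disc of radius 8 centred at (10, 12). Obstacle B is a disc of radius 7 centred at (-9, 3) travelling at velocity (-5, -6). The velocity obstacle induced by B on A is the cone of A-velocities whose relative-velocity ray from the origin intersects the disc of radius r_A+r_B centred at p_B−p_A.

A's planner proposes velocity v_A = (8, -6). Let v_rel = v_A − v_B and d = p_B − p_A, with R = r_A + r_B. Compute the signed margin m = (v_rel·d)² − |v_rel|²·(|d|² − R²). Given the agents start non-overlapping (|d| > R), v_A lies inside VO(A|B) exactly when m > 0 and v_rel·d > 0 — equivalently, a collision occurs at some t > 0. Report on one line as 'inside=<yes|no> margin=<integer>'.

d = (-19, -9),  |d|² = 442;  R = 8+7 = 15,  c = 442−15² = 217
v_rel = (13, 0),  |v_rel|² = 169;  v_rel·d = (13)·(-19) + (0)·(-9) = -247
169·t² + 494·t + 217 = 0  ⇒  m = (-247)² − 169·217 = 24336
m = 24336 > 0,  v_rel·d = -247 < 0  ⇒  outside

inside=no margin=24336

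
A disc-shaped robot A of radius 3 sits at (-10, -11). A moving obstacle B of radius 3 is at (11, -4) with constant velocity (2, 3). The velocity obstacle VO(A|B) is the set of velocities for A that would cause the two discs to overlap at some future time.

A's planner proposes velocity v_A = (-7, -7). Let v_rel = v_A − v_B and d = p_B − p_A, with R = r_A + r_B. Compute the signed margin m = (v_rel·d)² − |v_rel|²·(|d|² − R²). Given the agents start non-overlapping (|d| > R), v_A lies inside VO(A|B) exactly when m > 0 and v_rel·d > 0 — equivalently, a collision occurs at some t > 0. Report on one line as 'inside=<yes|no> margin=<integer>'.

d = (21, 7),  |d|² = 490;  R = 3+3 = 6,  c = 490−6² = 454
v_rel = (-9, -10),  |v_rel|² = 181;  v_rel·d = (-9)·(21) + (-10)·(7) = -259
181·t² + 518·t + 454 = 0  ⇒  m = (-259)² − 181·454 = -15093
m = -15093 < 0,  v_rel·d = -259 < 0  ⇒  outside

inside=no margin=-15093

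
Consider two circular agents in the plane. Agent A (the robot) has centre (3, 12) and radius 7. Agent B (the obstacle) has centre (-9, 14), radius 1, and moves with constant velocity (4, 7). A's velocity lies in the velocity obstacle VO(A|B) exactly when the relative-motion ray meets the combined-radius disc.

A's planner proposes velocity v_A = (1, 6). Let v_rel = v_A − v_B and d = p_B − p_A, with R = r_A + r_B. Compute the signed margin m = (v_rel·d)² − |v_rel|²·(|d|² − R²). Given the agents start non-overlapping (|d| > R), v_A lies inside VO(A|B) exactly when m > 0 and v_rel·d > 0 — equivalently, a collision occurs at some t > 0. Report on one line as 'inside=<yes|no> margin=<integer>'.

d = (-12, 2),  |d|² = 148;  R = 7+1 = 8,  c = 148−8² = 84
v_rel = (-3, -1),  |v_rel|² = 10;  v_rel·d = (-3)·(-12) + (-1)·(2) = 34
10·t² − 68·t + 84 = 0  ⇒  m = 34² − 10·84 = 316
m = 316 > 0,  v_rel·d = 34 > 0  ⇒  inside

inside=yes margin=316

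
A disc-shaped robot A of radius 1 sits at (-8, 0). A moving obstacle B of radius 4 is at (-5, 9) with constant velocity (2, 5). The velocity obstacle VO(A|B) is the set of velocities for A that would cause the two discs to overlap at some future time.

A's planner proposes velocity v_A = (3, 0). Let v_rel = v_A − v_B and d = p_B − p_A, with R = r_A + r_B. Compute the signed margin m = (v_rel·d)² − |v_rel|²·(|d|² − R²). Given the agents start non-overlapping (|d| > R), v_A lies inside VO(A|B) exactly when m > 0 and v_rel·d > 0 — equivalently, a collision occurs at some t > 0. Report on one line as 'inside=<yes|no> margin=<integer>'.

d = (3, 9),  |d|² = 90;  R = 1+4 = 5,  c = 90−5² = 65
v_rel = (1, -5),  |v_rel|² = 26;  v_rel·d = (1)·(3) + (-5)·(9) = -42
26·t² + 84·t + 65 = 0  ⇒  m = (-42)² − 26·65 = 74
m = 74 > 0,  v_rel·d = -42 < 0  ⇒  outside

inside=no margin=74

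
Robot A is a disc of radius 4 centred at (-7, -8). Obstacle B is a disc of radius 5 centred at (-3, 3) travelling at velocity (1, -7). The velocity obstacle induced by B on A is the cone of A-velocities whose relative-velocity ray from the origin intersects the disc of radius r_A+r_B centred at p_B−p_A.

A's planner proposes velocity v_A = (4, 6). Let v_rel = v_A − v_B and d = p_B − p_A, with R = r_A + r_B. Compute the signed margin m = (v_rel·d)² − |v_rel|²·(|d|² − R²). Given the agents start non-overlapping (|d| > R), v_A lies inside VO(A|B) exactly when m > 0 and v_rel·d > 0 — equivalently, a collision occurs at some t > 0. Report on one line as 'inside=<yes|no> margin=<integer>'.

d = (4, 11),  |d|² = 137;  R = 4+5 = 9,  c = 137−9² = 56
v_rel = (3, 13),  |v_rel|² = 178;  v_rel·d = (3)·(4) + (13)·(11) = 155
178·t² − 310·t + 56 = 0  ⇒  m = 155² − 178·56 = 14057
m = 14057 > 0,  v_rel·d = 155 > 0  ⇒  inside

inside=yes margin=14057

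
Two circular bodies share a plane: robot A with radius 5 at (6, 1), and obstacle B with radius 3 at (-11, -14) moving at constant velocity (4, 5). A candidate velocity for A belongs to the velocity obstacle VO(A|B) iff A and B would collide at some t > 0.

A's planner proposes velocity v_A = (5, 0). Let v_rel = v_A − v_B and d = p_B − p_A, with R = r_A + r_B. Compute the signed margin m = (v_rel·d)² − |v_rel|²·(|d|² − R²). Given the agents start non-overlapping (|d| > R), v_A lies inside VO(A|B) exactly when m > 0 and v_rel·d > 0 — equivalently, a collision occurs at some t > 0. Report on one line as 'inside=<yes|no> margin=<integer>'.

d = (-17, -15),  |d|² = 514;  R = 5+3 = 8,  c = 514−8² = 450
v_rel = (1, -5),  |v_rel|² = 26;  v_rel·d = (1)·(-17) + (-5)·(-15) = 58
26·t² − 116·t + 450 = 0  ⇒  m = 58² − 26·450 = -8336
m = -8336 < 0,  v_rel·d = 58 > 0  ⇒  outside

inside=no margin=-8336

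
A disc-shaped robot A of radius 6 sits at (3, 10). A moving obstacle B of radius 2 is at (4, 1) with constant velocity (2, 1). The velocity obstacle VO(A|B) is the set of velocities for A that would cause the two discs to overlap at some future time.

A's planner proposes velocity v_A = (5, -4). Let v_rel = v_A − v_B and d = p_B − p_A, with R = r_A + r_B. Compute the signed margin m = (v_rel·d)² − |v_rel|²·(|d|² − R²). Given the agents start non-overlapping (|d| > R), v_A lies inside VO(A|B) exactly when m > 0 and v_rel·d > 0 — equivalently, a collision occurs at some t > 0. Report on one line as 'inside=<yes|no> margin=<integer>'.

d = (1, -9),  |d|² = 82;  R = 6+2 = 8,  c = 82−8² = 18
v_rel = (3, -5),  |v_rel|² = 34;  v_rel·d = (3)·(1) + (-5)·(-9) = 48
34·t² − 96·t + 18 = 0  ⇒  m = 48² − 34·18 = 1692
m = 1692 > 0,  v_rel·d = 48 > 0  ⇒  inside

inside=yes margin=1692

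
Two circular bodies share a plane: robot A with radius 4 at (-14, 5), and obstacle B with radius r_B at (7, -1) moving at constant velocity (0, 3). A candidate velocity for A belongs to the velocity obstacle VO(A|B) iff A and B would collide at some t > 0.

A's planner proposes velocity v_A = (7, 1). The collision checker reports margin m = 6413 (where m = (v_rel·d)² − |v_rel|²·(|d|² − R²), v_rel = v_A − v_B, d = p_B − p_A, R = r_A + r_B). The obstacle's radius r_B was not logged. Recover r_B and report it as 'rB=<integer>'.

m = 6413
d = (21, -6);  v_rel = (7, -2),  |v_rel|² = 53
v_rel×d = (7)·(-6) − (-2)·(21) = 0
since m = R²·53 − 0²:  R² = (0 + 6413) / 53 = 121
R = √121 = 11  ⇒  r_B = 11 − 4 = 7

rB=7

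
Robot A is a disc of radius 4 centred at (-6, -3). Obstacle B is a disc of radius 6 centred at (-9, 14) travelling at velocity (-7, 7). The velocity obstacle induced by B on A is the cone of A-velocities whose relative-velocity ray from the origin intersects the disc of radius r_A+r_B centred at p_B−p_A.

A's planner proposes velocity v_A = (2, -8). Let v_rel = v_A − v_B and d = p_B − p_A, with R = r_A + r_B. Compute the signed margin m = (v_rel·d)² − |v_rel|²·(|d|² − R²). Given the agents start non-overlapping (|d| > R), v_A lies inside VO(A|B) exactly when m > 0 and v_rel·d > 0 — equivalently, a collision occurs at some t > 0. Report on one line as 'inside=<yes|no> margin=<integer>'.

d = (-3, 17),  |d|² = 298;  R = 4+6 = 10,  c = 298−10² = 198
v_rel = (9, -15),  |v_rel|² = 306;  v_rel·d = (9)·(-3) + (-15)·(17) = -282
306·t² + 564·t + 198 = 0  ⇒  m = (-282)² − 306·198 = 18936
m = 18936 > 0,  v_rel·d = -282 < 0  ⇒  outside

inside=no margin=18936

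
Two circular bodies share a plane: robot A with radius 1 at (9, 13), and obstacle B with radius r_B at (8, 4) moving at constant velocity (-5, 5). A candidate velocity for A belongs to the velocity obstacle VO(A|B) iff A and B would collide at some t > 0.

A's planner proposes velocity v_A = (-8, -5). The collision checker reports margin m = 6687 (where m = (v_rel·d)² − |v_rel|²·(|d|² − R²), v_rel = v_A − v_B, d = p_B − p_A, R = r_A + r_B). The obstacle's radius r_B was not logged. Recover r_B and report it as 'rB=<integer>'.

m = 6687
d = (-1, -9);  v_rel = (-3, -10),  |v_rel|² = 109
v_rel×d = (-3)·(-9) − (-10)·(-1) = 17
since m = R²·109 − 17²:  R² = (289 + 6687) / 109 = 64
R = √64 = 8  ⇒  r_B = 8 − 1 = 7

rB=7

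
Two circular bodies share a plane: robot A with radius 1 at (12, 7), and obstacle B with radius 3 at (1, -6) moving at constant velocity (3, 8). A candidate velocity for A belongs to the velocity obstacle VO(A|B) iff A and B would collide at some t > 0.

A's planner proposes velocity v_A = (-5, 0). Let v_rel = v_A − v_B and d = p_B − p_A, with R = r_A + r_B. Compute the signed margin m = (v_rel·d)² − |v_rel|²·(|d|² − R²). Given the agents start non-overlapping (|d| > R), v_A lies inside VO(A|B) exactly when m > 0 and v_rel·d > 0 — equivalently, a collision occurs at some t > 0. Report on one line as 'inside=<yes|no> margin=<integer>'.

d = (-11, -13),  |d|² = 290;  R = 1+3 = 4,  c = 290−4² = 274
v_rel = (-8, -8),  |v_rel|² = 128;  v_rel·d = (-8)·(-11) + (-8)·(-13) = 192
128·t² − 384·t + 274 = 0  ⇒  m = 192² − 128·274 = 1792
m = 1792 > 0,  v_rel·d = 192 > 0  ⇒  inside

inside=yes margin=1792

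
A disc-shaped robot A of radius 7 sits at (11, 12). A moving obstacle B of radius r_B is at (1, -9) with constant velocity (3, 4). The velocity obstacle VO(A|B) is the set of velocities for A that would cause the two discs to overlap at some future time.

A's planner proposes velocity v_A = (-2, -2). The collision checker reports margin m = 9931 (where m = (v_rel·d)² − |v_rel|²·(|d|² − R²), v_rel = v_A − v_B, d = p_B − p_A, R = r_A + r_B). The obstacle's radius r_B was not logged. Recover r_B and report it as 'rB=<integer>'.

m = 9931
d = (-10, -21);  v_rel = (-5, -6),  |v_rel|² = 61
v_rel×d = (-5)·(-21) − (-6)·(-10) = 45
since m = R²·61 − 45²:  R² = (2025 + 9931) / 61 = 196
R = √196 = 14  ⇒  r_B = 14 − 7 = 7

rB=7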